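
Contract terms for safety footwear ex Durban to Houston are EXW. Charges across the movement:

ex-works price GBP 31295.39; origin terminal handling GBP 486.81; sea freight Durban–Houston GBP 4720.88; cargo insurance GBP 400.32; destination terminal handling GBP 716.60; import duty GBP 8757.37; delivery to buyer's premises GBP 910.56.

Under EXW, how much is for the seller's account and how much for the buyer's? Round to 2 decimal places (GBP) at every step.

Seller: GBP 31295.39; buyer: GBP 15992.54

EXW: the seller makes goods available at their premises; the buyer bears all onward costs.
Seller's account: goods 31295.39 = 31295.39
Buyer's account: origin terminal 486.81 + freight 4720.88 + insurance 400.32 + destination terminal 716.60 + duty 8757.37 + delivery 910.56 = 15992.54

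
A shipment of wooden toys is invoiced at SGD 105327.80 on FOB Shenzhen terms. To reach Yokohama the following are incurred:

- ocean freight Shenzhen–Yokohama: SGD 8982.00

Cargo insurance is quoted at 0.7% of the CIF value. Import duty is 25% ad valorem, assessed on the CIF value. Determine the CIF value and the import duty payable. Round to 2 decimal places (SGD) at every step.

CIF value: SGD 115115.61; import duty: SGD 28778.90

Let C be the CIF value. C = FOB price + freight + 0.7% × C
C − 0.7% × C = 105327.80 + 8982.00
0.993 × C = 114309.80
C = 114309.80 / 0.993 = 115115.61
Insurance premium = 0.7% × 115115.61 = 805.81
Import duty = 115115.61 × 25% = 28778.90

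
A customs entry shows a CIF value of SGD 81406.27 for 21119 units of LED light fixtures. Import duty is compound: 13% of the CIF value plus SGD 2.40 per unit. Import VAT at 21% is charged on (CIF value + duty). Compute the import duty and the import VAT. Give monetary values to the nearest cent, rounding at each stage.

Ad valorem component: 81406.27 × 13% = 10582.82
Specific component: 21119 × 2.40 = 50685.60
Import duty = 10582.82 + 50685.60 = 61268.42
VAT base = CIF + duty = 81406.27 + 61268.42 = 142674.69
Import VAT = 142674.69 × 21% = 29961.68

Import duty: SGD 61268.42; import VAT: SGD 29961.68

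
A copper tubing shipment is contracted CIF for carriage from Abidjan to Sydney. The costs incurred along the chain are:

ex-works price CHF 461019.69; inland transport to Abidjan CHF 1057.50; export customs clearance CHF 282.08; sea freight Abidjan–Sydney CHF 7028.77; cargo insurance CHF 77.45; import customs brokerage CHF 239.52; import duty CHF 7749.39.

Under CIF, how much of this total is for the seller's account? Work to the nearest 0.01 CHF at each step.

Seller's account: CHF 469465.49

CIF: the seller pays costs through ocean freight and marine insurance to the destination port.
Seller's account: goods 461019.69 + inland to port 1057.50 + export clearance 282.08 + freight 7028.77 + insurance 77.45 = 469465.49
Buyer's account: brokerage 239.52 + duty 7749.39 = 7988.91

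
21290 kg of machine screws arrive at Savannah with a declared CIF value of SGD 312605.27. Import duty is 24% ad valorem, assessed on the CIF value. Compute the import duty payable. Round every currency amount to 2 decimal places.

Import duty: SGD 75025.26

Import duty = 312605.27 × 24% = 75025.26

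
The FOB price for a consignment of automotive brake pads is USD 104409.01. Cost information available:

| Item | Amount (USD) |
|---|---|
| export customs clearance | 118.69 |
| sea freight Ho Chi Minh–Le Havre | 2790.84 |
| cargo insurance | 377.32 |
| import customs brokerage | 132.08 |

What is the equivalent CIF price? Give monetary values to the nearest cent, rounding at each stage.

Not relevant to the conversion: export clearance — on the seller under both FOB and CIF; already in the FOB price and stays in the CIF price. brokerage — on the buyer under both terms; not part of either seller's price.
From FOB to CIF, the seller additionally bears: freight, insurance.
CIF price = 104409.01 + 2790.84 + 377.32 = 107577.17

CIF price: USD 107577.17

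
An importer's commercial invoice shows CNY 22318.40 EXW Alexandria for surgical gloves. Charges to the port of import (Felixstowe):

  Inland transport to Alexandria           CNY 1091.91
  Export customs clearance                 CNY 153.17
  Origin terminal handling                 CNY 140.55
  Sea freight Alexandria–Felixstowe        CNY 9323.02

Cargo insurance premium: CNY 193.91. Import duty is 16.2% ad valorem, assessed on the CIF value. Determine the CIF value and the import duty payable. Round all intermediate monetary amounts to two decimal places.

CIF value: CNY 33220.96; import duty: CNY 5381.80

CIF = EXW price + pre-shipment costs + freight + insurance
CIF = 22318.40 + 1091.91 + 153.17 + 140.55 + 9323.02 + 193.91 = 33220.96
Import duty = 33220.96 × 16.2% = 5381.80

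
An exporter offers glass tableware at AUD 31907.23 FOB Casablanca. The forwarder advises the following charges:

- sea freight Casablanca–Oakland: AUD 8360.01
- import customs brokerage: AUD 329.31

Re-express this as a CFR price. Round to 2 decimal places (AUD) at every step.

Not relevant to the conversion: brokerage — on the buyer under both terms; not part of either seller's price.
From FOB to CFR, the seller additionally bears: freight.
CFR price = 31907.23 + 8360.01 = 40267.24

CFR price: AUD 40267.24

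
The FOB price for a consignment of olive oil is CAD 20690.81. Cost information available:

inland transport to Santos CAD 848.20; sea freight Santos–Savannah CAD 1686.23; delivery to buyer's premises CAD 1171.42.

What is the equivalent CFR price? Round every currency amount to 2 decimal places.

Not relevant to the conversion: inland to port — on the seller under both FOB and CFR; already in the FOB price and stays in the CFR price. delivery — on the buyer under both terms; not part of either seller's price.
From FOB to CFR, the seller additionally bears: freight.
CFR price = 20690.81 + 1686.23 = 22377.04

CFR price: CAD 22377.04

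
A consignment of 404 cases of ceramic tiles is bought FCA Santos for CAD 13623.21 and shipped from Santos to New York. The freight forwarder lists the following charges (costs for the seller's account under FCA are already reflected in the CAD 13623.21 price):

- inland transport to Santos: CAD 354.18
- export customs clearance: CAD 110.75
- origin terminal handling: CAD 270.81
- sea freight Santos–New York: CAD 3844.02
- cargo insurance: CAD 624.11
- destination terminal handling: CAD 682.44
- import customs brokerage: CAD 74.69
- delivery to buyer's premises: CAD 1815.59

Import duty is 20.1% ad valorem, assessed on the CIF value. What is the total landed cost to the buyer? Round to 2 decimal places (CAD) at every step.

Total landed cost: CAD 24625.66

FCA: the seller delivers export-cleared goods to the carrier; the buyer bears costs from that point.
Already in the invoice (seller's account under FCA): inland to port, export clearance — exclude.
CIF value = FCA price + origin terminal + freight + insurance = 13623.21 + 270.81 + 3844.02 + 624.11 = 18362.15
Import duty = 18362.15 × 20.1% = 3690.79
Buyer bears: origin terminal 270.81 + freight 3844.02 + insurance 624.11 + destination terminal 682.44 + brokerage 74.69 + delivery 1815.59 + duty 3690.79 = 11002.45
Landed cost = invoice 13623.21 + 11002.45 = 24625.66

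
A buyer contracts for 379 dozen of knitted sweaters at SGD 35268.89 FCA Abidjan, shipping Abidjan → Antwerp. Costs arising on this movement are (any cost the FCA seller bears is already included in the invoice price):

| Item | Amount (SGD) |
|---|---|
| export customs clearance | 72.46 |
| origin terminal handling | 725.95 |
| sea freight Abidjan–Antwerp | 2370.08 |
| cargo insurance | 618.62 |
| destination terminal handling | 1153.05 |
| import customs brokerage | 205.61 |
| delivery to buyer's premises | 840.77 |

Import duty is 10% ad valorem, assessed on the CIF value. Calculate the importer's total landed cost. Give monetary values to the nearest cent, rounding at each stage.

FCA: the seller delivers export-cleared goods to the carrier; the buyer bears costs from that point.
Already in the invoice (seller's account under FCA): export clearance — exclude.
CIF value = FCA price + origin terminal + freight + insurance = 35268.89 + 725.95 + 2370.08 + 618.62 = 38983.54
Import duty = 38983.54 × 10% = 3898.35
Buyer bears: origin terminal 725.95 + freight 2370.08 + insurance 618.62 + destination terminal 1153.05 + brokerage 205.61 + delivery 840.77 + duty 3898.35 = 9812.43
Landed cost = invoice 35268.89 + 9812.43 = 45081.32

Total landed cost: SGD 45081.32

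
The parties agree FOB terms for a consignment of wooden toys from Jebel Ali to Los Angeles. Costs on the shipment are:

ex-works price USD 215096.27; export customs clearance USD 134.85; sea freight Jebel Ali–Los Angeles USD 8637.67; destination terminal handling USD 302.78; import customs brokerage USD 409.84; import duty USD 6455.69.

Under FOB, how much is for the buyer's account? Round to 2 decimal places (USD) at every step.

FOB: the seller bears costs until goods are on board at the origin port; the buyer bears freight, insurance and all costs thereafter.
Seller's account: goods 215096.27 + export clearance 134.85 = 215231.12
Buyer's account: freight 8637.67 + destination terminal 302.78 + brokerage 409.84 + duty 6455.69 = 15805.98

Buyer's account: USD 15805.98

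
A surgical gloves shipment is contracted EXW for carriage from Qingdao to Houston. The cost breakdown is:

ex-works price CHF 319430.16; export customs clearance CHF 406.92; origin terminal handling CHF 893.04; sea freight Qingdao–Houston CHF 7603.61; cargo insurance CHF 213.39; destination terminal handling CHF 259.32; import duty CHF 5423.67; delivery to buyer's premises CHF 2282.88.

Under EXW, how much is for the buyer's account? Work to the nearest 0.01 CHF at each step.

Buyer's account: CHF 17082.83

EXW: the seller makes goods available at their premises; the buyer bears all onward costs.
Seller's account: goods 319430.16 = 319430.16
Buyer's account: export clearance 406.92 + origin terminal 893.04 + freight 7603.61 + insurance 213.39 + destination terminal 259.32 + duty 5423.67 + delivery 2282.88 = 17082.83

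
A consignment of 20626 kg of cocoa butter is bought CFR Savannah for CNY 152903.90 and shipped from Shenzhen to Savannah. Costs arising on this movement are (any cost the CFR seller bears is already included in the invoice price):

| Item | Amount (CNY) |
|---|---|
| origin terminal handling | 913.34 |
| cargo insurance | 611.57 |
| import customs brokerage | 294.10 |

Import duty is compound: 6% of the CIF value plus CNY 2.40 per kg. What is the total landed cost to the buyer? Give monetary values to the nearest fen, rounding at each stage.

CFR: the seller pays costs through ocean freight to the destination port, but not insurance.
Already in the invoice (seller's account under CFR): origin terminal — exclude.
CIF value = CFR price + insurance = 152903.90 + 611.57 = 153515.47
Ad valorem component: 153515.47 × 6% = 9210.93
Specific component: 20626 × 2.40 = 49502.40
Import duty = 9210.93 + 49502.40 = 58713.33
Buyer bears: insurance 611.57 + brokerage 294.10 + duty 58713.33 = 59619.00
Landed cost = invoice 152903.90 + 59619.00 = 212522.90

Total landed cost: CNY 212522.90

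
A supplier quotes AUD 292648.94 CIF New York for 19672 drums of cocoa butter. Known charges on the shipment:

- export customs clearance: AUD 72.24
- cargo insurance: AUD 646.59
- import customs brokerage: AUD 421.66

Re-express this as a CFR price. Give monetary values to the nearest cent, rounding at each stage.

Not relevant to the conversion: export clearance — on the seller under both CIF and CFR; already in the CIF price and stays in the CFR price. brokerage — on the buyer under both terms; not part of either seller's price.
From CIF to CFR, the seller no longer bears: insurance.
CFR price = 292648.94 − 646.59 = 292002.35

CFR price: AUD 292002.35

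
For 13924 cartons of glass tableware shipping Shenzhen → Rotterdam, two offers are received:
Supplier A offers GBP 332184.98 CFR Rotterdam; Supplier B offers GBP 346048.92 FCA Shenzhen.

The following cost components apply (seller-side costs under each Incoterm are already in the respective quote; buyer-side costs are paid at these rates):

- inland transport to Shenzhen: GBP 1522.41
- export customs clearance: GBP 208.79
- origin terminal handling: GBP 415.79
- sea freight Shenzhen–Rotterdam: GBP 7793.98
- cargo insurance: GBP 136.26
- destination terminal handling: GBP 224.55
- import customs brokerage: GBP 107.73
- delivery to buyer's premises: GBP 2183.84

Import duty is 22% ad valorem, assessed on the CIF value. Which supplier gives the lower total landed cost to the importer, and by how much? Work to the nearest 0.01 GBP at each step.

Supplier A is cheaper by GBP 26929.93

Supplier A (CFR):
CIF value = CFR price + insurance = 332184.98 + 136.26 = 332321.24
Import duty = 332321.24 × 22% = 73110.67
Buyer bears (A): 136.26 + 224.55 + 107.73 + 2183.84 = 2652.38
Landed cost (A) = invoice 332184.98 + 2652.38 + duty 73110.67 = 407948.03
Supplier B (FCA):
CIF value = FCA price + origin terminal + freight + insurance = 346048.92 + 415.79 + 7793.98 + 136.26 = 354394.95
Import duty = 354394.95 × 22% = 77966.89
Buyer bears (B): 415.79 + 7793.98 + 136.26 + 224.55 + 107.73 + 2183.84 = 10862.15
Landed cost (B) = invoice 346048.92 + 10862.15 + duty 77966.89 = 434877.96
Difference = |407948.03 − 434877.96| = 26929.93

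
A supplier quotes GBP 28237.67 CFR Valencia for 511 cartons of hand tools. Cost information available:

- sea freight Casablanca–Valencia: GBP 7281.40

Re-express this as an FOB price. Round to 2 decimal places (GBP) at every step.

FOB price: GBP 20956.27

From CFR to FOB, the seller no longer bears: freight.
FOB price = 28237.67 − 7281.40 = 20956.27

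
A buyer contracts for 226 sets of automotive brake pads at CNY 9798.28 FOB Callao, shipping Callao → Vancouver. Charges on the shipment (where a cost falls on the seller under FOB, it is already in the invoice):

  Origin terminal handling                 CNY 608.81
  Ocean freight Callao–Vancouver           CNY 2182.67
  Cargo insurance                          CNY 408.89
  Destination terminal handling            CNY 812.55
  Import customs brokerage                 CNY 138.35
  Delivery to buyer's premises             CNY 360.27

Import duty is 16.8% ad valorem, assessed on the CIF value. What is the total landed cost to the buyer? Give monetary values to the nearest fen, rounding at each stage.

Total landed cost: CNY 15782.50

FOB: the seller bears costs until goods are on board at the origin port; the buyer bears freight, insurance and all costs thereafter.
Already in the invoice (seller's account under FOB): origin terminal — exclude.
CIF value = FOB price + freight + insurance = 9798.28 + 2182.67 + 408.89 = 12389.84
Import duty = 12389.84 × 16.8% = 2081.49
Buyer bears: freight 2182.67 + insurance 408.89 + destination terminal 812.55 + brokerage 138.35 + delivery 360.27 + duty 2081.49 = 5984.22
Landed cost = invoice 9798.28 + 5984.22 = 15782.50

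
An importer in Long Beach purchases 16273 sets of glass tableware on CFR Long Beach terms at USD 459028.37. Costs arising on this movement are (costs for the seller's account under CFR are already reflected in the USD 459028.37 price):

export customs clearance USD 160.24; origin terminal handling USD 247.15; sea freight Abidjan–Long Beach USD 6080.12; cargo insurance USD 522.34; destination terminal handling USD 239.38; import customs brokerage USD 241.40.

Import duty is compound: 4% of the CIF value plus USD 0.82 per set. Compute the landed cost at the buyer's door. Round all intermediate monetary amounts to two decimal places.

CFR: the seller pays costs through ocean freight to the destination port, but not insurance.
Already in the invoice (seller's account under CFR): export clearance, origin terminal, freight — exclude.
CIF value = CFR price + insurance = 459028.37 + 522.34 = 459550.71
Ad valorem component: 459550.71 × 4% = 18382.03
Specific component: 16273 × 0.82 = 13343.86
Import duty = 18382.03 + 13343.86 = 31725.89
Buyer bears: insurance 522.34 + destination terminal 239.38 + brokerage 241.40 + duty 31725.89 = 32729.01
Landed cost = invoice 459028.37 + 32729.01 = 491757.38

Total landed cost: USD 491757.38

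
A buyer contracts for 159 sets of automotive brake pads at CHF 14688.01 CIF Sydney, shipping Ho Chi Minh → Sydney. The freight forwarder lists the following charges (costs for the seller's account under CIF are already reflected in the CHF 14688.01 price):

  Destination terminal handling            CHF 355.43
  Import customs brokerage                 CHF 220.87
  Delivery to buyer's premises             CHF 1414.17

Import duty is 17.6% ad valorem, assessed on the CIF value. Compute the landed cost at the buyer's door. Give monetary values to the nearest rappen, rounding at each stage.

CIF: the seller pays costs through ocean freight and marine insurance to the destination port.
The CIF price already equals the CIF value: 14688.01
Import duty = 14688.01 × 17.6% = 2585.09
Buyer bears: destination terminal 355.43 + brokerage 220.87 + delivery 1414.17 + duty 2585.09 = 4575.56
Landed cost = invoice 14688.01 + 4575.56 = 19263.57

Total landed cost: CHF 19263.57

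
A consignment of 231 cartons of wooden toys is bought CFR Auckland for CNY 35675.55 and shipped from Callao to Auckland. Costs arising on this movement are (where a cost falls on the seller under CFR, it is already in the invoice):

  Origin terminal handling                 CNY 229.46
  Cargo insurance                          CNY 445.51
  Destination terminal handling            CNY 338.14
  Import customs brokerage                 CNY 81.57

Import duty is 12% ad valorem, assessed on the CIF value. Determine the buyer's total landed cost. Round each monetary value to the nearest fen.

Total landed cost: CNY 40875.30

CFR: the seller pays costs through ocean freight to the destination port, but not insurance.
Already in the invoice (seller's account under CFR): origin terminal — exclude.
CIF value = CFR price + insurance = 35675.55 + 445.51 = 36121.06
Import duty = 36121.06 × 12% = 4334.53
Buyer bears: insurance 445.51 + destination terminal 338.14 + brokerage 81.57 + duty 4334.53 = 5199.75
Landed cost = invoice 35675.55 + 5199.75 = 40875.30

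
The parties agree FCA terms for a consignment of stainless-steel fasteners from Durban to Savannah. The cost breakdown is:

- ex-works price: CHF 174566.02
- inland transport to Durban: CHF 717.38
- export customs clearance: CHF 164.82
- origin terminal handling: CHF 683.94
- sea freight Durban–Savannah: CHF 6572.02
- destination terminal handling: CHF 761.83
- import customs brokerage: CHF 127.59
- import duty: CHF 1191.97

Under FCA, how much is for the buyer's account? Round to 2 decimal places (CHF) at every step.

Buyer's account: CHF 9337.35

FCA: the seller delivers export-cleared goods to the carrier; the buyer bears costs from that point.
Seller's account: goods 174566.02 + inland to port 717.38 + export clearance 164.82 = 175448.22
Buyer's account: origin terminal 683.94 + freight 6572.02 + destination terminal 761.83 + brokerage 127.59 + duty 1191.97 = 9337.35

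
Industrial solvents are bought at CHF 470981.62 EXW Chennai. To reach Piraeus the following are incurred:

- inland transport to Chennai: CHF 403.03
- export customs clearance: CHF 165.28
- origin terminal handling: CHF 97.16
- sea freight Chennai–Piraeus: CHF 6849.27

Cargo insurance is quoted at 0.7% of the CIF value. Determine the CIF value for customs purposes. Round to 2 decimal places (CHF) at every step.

Let C be the CIF value. C = EXW price + pre-shipment costs + freight + 0.7% × C
C − 0.7% × C = 470981.62 + 403.03 + 165.28 + 97.16 + 6849.27
0.993 × C = 478496.36
C = 478496.36 / 0.993 = 481869.45
Insurance premium = 0.7% × 481869.45 = 3373.09

CIF value: CHF 481869.45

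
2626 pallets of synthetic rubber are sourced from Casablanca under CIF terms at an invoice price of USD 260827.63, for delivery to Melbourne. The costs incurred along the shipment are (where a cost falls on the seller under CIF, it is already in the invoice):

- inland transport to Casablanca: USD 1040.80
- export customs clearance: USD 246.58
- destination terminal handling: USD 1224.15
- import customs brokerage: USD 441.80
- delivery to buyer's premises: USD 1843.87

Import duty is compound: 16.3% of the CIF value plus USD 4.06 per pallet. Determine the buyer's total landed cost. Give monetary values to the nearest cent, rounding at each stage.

CIF: the seller pays costs through ocean freight and marine insurance to the destination port.
Already in the invoice (seller's account under CIF): inland to port, export clearance — exclude.
The CIF price already equals the CIF value: 260827.63
Ad valorem component: 260827.63 × 16.3% = 42514.90
Specific component: 2626 × 4.06 = 10661.56
Import duty = 42514.90 + 10661.56 = 53176.46
Buyer bears: destination terminal 1224.15 + brokerage 441.80 + delivery 1843.87 + duty 53176.46 = 56686.28
Landed cost = invoice 260827.63 + 56686.28 = 317513.91

Total landed cost: USD 317513.91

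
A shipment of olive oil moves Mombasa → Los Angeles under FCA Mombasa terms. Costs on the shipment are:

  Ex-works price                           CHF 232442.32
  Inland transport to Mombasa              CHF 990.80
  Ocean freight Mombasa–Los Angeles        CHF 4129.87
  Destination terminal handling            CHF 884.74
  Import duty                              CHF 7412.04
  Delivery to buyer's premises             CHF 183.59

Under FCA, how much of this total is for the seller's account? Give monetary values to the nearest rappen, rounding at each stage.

FCA: the seller delivers export-cleared goods to the carrier; the buyer bears costs from that point.
Seller's account: goods 232442.32 + inland to port 990.80 = 233433.12
Buyer's account: freight 4129.87 + destination terminal 884.74 + duty 7412.04 + delivery 183.59 = 12610.24

Seller's account: CHF 233433.12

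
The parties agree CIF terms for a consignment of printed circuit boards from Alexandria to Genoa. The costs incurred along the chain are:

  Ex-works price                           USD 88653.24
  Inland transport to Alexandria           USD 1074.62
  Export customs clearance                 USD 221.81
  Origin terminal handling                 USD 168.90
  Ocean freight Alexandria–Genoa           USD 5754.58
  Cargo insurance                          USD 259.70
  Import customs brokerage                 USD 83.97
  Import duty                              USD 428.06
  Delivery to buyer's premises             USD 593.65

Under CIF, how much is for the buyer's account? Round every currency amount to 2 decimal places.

CIF: the seller pays costs through ocean freight and marine insurance to the destination port.
Seller's account: goods 88653.24 + inland to port 1074.62 + export clearance 221.81 + origin terminal 168.90 + freight 5754.58 + insurance 259.70 = 96132.85
Buyer's account: brokerage 83.97 + duty 428.06 + delivery 593.65 = 1105.68

Buyer's account: USD 1105.68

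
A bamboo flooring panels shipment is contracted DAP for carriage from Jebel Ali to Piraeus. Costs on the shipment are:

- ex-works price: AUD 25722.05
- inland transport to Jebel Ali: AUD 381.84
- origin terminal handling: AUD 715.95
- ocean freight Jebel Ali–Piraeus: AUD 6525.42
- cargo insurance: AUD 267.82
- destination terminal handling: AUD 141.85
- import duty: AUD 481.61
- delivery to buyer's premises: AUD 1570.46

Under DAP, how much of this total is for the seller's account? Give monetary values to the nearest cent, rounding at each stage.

DAP: the seller bears all costs to the named destination except import duty and clearance.
Seller's account: goods 25722.05 + inland to port 381.84 + origin terminal 715.95 + freight 6525.42 + insurance 267.82 + destination terminal 141.85 + delivery 1570.46 = 35325.39
Buyer's account: duty 481.61 = 481.61

Seller's account: AUD 35325.39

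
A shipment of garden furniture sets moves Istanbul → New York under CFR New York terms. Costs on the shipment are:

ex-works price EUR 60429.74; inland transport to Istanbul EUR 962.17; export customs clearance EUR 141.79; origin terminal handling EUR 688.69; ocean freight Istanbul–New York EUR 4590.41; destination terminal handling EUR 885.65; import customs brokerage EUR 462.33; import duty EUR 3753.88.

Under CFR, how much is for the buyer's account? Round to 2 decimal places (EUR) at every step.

Buyer's account: EUR 5101.86

CFR: the seller pays costs through ocean freight to the destination port, but not insurance.
Seller's account: goods 60429.74 + inland to port 962.17 + export clearance 141.79 + origin terminal 688.69 + freight 4590.41 = 66812.80
Buyer's account: destination terminal 885.65 + brokerage 462.33 + duty 3753.88 = 5101.86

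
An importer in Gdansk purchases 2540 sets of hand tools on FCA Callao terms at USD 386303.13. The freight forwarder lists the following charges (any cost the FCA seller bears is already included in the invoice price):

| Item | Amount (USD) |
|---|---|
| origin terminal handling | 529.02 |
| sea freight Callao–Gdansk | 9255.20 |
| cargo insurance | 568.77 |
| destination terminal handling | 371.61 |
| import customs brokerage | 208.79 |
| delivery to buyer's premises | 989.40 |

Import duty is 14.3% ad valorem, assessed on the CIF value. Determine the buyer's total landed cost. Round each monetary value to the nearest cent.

FCA: the seller delivers export-cleared goods to the carrier; the buyer bears costs from that point.
CIF value = FCA price + origin terminal + freight + insurance = 386303.13 + 529.02 + 9255.20 + 568.77 = 396656.12
Import duty = 396656.12 × 14.3% = 56721.83
Buyer bears: origin terminal 529.02 + freight 9255.20 + insurance 568.77 + destination terminal 371.61 + brokerage 208.79 + delivery 989.40 + duty 56721.83 = 68644.62
Landed cost = invoice 386303.13 + 68644.62 = 454947.75

Total landed cost: USD 454947.75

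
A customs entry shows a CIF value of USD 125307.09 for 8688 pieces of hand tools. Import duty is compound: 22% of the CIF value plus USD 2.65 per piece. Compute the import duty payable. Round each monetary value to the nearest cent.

Import duty: USD 50590.76

Ad valorem component: 125307.09 × 22% = 27567.56
Specific component: 8688 × 2.65 = 23023.20
Import duty = 27567.56 + 23023.20 = 50590.76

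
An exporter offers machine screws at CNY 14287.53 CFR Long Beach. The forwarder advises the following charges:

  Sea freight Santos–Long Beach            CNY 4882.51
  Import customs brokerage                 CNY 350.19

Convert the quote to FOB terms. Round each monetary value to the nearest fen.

Not relevant to the conversion: brokerage — on the buyer under both terms; not part of either seller's price.
From CFR to FOB, the seller no longer bears: freight.
FOB price = 14287.53 − 4882.51 = 9405.02

FOB price: CNY 9405.02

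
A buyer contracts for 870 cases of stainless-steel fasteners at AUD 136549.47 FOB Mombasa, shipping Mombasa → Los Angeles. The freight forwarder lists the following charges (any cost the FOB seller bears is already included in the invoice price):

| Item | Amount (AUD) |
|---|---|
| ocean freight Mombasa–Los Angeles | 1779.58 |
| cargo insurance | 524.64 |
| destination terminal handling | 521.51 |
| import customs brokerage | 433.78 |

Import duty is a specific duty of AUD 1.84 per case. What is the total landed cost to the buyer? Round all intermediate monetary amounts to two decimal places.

Total landed cost: AUD 141409.78

FOB: the seller bears costs until goods are on board at the origin port; the buyer bears freight, insurance and all costs thereafter.
CIF value = FOB price + freight + insurance = 136549.47 + 1779.58 + 524.64 = 138853.69
Import duty = 870 × 1.84 = 1600.80
Buyer bears: freight 1779.58 + insurance 524.64 + destination terminal 521.51 + brokerage 433.78 + duty 1600.80 = 4860.31
Landed cost = invoice 136549.47 + 4860.31 = 141409.78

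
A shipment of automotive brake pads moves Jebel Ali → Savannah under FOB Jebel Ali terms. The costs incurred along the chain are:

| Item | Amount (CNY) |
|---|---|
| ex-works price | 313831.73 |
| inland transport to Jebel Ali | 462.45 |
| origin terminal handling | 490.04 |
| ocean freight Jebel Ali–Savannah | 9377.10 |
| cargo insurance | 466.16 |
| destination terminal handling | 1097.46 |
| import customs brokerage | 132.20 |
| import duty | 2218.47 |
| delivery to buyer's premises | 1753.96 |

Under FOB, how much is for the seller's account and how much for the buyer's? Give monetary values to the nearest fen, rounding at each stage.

FOB: the seller bears costs until goods are on board at the origin port; the buyer bears freight, insurance and all costs thereafter.
Seller's account: goods 313831.73 + inland to port 462.45 + origin terminal 490.04 = 314784.22
Buyer's account: freight 9377.10 + insurance 466.16 + destination terminal 1097.46 + brokerage 132.20 + duty 2218.47 + delivery 1753.96 = 15045.35

Seller: CNY 314784.22; buyer: CNY 15045.35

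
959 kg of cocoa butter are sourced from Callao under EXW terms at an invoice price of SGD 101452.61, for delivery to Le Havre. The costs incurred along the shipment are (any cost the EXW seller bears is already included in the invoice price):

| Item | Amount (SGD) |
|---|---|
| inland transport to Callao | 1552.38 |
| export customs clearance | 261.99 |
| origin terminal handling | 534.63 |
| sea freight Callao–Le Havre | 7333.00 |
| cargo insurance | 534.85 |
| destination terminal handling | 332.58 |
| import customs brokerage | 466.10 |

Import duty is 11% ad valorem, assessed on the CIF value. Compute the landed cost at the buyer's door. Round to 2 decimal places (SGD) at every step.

EXW: the seller makes goods available at their premises; the buyer bears all onward costs.
CIF value = EXW price + inland to port + export clearance + origin terminal + freight + insurance = 101452.61 + 1552.38 + 261.99 + 534.63 + 7333.00 + 534.85 = 111669.46
Import duty = 111669.46 × 11% = 12283.64
Buyer bears: inland to port 1552.38 + export clearance 261.99 + origin terminal 534.63 + freight 7333.00 + insurance 534.85 + destination terminal 332.58 + brokerage 466.10 + duty 12283.64 = 23299.17
Landed cost = invoice 101452.61 + 23299.17 = 124751.78

Total landed cost: SGD 124751.78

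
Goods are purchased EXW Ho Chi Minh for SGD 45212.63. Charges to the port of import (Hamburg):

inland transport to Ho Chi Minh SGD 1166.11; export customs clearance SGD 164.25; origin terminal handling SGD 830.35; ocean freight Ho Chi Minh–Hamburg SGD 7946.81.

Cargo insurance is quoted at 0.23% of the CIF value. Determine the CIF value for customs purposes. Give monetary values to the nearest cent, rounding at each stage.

CIF value: SGD 55447.68

Let C be the CIF value. C = EXW price + pre-shipment costs + freight + 0.23% × C
C − 0.23% × C = 45212.63 + 1166.11 + 164.25 + 830.35 + 7946.81
0.9977 × C = 55320.15
C = 55320.15 / 0.9977 = 55447.68
Insurance premium = 0.23% × 55447.68 = 127.53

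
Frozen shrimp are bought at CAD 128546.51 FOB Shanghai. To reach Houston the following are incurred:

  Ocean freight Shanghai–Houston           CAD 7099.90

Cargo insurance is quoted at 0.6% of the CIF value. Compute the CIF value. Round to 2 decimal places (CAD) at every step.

Let C be the CIF value. C = FOB price + freight + 0.6% × C
C − 0.6% × C = 128546.51 + 7099.90
0.994 × C = 135646.41
C = 135646.41 / 0.994 = 136465.20
Insurance premium = 0.6% × 136465.20 = 818.79

CIF value: CAD 136465.20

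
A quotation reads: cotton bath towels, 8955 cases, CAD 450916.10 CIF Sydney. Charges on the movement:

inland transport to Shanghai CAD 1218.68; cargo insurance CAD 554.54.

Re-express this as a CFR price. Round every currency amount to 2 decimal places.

CFR price: CAD 450361.56

Not relevant to the conversion: inland to port — on the seller under both CIF and CFR; already in the CIF price and stays in the CFR price.
From CIF to CFR, the seller no longer bears: insurance.
CFR price = 450916.10 − 554.54 = 450361.56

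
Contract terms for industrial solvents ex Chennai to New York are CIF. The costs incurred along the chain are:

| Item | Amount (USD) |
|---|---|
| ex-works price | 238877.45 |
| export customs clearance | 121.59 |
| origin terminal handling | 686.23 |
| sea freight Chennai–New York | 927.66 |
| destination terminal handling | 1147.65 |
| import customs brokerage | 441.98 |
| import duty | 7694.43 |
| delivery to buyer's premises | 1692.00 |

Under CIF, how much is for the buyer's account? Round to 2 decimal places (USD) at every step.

CIF: the seller pays costs through ocean freight and marine insurance to the destination port.
Seller's account: goods 238877.45 + export clearance 121.59 + origin terminal 686.23 + freight 927.66 = 240612.93
Buyer's account: destination terminal 1147.65 + brokerage 441.98 + duty 7694.43 + delivery 1692.00 = 10976.06

Buyer's account: USD 10976.06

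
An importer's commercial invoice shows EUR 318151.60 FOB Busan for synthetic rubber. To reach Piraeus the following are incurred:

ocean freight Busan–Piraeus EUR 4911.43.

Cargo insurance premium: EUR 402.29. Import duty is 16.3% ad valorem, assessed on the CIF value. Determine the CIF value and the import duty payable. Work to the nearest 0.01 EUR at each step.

CIF value: EUR 323465.32; import duty: EUR 52724.85

CIF = FOB price + freight + insurance
CIF = 318151.60 + 4911.43 + 402.29 = 323465.32
Import duty = 323465.32 × 16.3% = 52724.85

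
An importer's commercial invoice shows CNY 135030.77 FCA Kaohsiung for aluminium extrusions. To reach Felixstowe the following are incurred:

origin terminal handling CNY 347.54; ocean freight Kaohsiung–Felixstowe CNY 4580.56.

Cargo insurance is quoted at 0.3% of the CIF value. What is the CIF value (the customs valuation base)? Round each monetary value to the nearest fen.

CIF value: CNY 140380.01

Let C be the CIF value. C = FCA price + pre-shipment costs + freight + 0.3% × C
C − 0.3% × C = 135030.77 + 347.54 + 4580.56
0.997 × C = 139958.87
C = 139958.87 / 0.997 = 140380.01
Insurance premium = 0.3% × 140380.01 = 421.14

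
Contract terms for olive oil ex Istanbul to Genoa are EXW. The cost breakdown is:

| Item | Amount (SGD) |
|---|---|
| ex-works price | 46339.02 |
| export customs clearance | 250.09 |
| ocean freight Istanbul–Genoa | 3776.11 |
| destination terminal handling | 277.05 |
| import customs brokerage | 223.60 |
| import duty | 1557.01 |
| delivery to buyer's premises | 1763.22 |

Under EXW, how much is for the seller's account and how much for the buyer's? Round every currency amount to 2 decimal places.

Seller: SGD 46339.02; buyer: SGD 7847.08

EXW: the seller makes goods available at their premises; the buyer bears all onward costs.
Seller's account: goods 46339.02 = 46339.02
Buyer's account: export clearance 250.09 + freight 3776.11 + destination terminal 277.05 + brokerage 223.60 + duty 1557.01 + delivery 1763.22 = 7847.08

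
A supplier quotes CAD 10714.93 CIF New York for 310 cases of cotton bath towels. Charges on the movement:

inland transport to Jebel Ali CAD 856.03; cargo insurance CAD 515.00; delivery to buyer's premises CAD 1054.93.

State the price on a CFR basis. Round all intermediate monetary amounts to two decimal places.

Not relevant to the conversion: inland to port — on the seller under both CIF and CFR; already in the CIF price and stays in the CFR price. delivery — on the buyer under both terms; not part of either seller's price.
From CIF to CFR, the seller no longer bears: insurance.
CFR price = 10714.93 − 515.00 = 10199.93

CFR price: CAD 10199.93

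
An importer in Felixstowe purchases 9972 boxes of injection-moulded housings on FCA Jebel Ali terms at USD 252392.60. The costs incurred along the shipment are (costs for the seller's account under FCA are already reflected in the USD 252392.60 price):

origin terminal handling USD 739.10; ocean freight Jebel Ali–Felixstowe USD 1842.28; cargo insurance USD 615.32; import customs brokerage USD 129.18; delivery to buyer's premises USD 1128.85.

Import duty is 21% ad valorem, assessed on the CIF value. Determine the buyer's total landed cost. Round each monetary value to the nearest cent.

FCA: the seller delivers export-cleared goods to the carrier; the buyer bears costs from that point.
CIF value = FCA price + origin terminal + freight + insurance = 252392.60 + 739.10 + 1842.28 + 615.32 = 255589.30
Import duty = 255589.30 × 21% = 53673.75
Buyer bears: origin terminal 739.10 + freight 1842.28 + insurance 615.32 + brokerage 129.18 + delivery 1128.85 + duty 53673.75 = 58128.48
Landed cost = invoice 252392.60 + 58128.48 = 310521.08

Total landed cost: USD 310521.08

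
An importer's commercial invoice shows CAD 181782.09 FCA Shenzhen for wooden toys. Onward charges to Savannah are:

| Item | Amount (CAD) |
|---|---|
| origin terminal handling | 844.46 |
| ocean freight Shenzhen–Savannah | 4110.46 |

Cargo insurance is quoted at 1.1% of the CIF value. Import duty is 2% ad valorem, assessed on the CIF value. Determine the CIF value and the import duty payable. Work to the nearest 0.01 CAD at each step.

Let C be the CIF value. C = FCA price + pre-shipment costs + freight + 1.1% × C
C − 1.1% × C = 181782.09 + 844.46 + 4110.46
0.989 × C = 186737.01
C = 186737.01 / 0.989 = 188813.96
Insurance premium = 1.1% × 188813.96 = 2076.95
Import duty = 188813.96 × 2% = 3776.28

CIF value: CAD 188813.96; import duty: CAD 3776.28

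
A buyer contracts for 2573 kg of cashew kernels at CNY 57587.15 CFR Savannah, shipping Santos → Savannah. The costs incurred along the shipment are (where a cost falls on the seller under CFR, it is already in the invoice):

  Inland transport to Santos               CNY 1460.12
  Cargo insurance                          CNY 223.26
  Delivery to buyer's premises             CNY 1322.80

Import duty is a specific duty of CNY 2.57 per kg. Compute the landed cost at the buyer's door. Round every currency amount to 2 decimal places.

Total landed cost: CNY 65745.82

CFR: the seller pays costs through ocean freight to the destination port, but not insurance.
Already in the invoice (seller's account under CFR): inland to port — exclude.
CIF value = CFR price + insurance = 57587.15 + 223.26 = 57810.41
Import duty = 2573 × 2.57 = 6612.61
Buyer bears: insurance 223.26 + delivery 1322.80 + duty 6612.61 = 8158.67
Landed cost = invoice 57587.15 + 8158.67 = 65745.82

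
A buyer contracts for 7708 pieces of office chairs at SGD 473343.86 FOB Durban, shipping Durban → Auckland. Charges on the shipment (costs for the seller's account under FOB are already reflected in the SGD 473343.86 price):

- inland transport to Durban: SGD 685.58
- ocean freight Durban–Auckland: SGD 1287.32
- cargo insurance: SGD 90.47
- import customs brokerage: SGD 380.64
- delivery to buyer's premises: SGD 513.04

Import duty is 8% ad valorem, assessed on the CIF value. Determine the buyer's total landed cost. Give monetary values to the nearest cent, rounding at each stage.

FOB: the seller bears costs until goods are on board at the origin port; the buyer bears freight, insurance and all costs thereafter.
Already in the invoice (seller's account under FOB): inland to port — exclude.
CIF value = FOB price + freight + insurance = 473343.86 + 1287.32 + 90.47 = 474721.65
Import duty = 474721.65 × 8% = 37977.73
Buyer bears: freight 1287.32 + insurance 90.47 + brokerage 380.64 + delivery 513.04 + duty 37977.73 = 40249.20
Landed cost = invoice 473343.86 + 40249.20 = 513593.06

Total landed cost: SGD 513593.06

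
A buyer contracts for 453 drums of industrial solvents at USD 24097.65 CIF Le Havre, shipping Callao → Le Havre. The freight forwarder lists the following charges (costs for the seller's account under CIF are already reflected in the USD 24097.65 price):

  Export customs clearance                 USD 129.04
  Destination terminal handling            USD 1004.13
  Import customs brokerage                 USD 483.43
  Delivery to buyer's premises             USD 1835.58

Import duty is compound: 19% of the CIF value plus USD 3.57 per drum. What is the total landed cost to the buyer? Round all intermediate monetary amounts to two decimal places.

CIF: the seller pays costs through ocean freight and marine insurance to the destination port.
Already in the invoice (seller's account under CIF): export clearance — exclude.
The CIF price already equals the CIF value: 24097.65
Ad valorem component: 24097.65 × 19% = 4578.55
Specific component: 453 × 3.57 = 1617.21
Import duty = 4578.55 + 1617.21 = 6195.76
Buyer bears: destination terminal 1004.13 + brokerage 483.43 + delivery 1835.58 + duty 6195.76 = 9518.90
Landed cost = invoice 24097.65 + 9518.90 = 33616.55

Total landed cost: USD 33616.55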